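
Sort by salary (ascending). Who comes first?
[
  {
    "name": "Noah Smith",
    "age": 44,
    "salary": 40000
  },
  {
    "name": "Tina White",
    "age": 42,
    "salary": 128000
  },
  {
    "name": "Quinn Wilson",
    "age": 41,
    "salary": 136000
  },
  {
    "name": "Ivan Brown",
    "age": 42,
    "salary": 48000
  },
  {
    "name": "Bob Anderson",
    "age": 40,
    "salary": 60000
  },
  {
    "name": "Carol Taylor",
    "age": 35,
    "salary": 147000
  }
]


Sort by: salary (ascending)

Sorted order:
  1. Noah Smith (salary = 40000)
  2. Ivan Brown (salary = 48000)
  3. Bob Anderson (salary = 60000)
  4. Tina White (salary = 128000)
  5. Quinn Wilson (salary = 136000)
  6. Carol Taylor (salary = 147000)

First: Noah Smith

Noah Smith


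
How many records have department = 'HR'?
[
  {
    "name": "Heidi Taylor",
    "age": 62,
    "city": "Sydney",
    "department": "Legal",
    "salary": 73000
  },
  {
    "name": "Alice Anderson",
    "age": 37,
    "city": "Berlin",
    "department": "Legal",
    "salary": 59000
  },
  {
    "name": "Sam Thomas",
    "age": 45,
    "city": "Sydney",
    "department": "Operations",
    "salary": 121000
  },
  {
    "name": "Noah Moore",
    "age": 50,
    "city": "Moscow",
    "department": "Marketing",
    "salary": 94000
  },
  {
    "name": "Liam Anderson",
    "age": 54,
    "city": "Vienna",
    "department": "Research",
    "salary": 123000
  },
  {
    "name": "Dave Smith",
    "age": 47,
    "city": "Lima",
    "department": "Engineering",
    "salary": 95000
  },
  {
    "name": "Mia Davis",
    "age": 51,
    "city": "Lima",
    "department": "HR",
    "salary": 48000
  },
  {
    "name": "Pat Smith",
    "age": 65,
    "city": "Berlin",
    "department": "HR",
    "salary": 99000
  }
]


Data: 8 records
Condition: department = 'HR'

Checking each record:
  Heidi Taylor: Legal
  Alice Anderson: Legal
  Sam Thomas: Operations
  Noah Moore: Marketing
  Liam Anderson: Research
  Dave Smith: Engineering
  Mia Davis: HR MATCH
  Pat Smith: HR MATCH

Count: 2

2


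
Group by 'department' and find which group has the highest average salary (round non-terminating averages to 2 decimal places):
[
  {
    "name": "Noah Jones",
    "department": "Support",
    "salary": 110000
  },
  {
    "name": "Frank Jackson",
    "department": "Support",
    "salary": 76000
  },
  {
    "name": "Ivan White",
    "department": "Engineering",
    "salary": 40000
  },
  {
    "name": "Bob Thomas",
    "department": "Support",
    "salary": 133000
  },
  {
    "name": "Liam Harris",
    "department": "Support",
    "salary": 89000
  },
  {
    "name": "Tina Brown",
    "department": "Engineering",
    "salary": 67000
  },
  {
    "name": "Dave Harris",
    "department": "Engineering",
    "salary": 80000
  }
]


Group by: department

Groups:
  Engineering: 3 people, avg salary = 187000/3 ≈ $62333.33
  Support: 4 people, avg salary = 408000/4 = $102000

Highest average salary: Support ($102000)

Support ($102000)


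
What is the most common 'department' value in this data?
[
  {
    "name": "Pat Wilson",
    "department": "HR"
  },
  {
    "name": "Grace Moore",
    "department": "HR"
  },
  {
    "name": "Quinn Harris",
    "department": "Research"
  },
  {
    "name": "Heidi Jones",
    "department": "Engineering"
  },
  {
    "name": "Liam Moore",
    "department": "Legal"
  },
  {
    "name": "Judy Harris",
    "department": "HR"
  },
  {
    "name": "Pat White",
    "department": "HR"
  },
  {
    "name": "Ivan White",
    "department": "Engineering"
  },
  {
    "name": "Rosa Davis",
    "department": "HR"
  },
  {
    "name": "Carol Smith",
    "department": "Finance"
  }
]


Counting 'department' values across 10 records:

  HR: 5 #####
  Engineering: 2 ##
  Research: 1 #
  Legal: 1 #
  Finance: 1 #

Most common: HR (5 times)

HR (5 times)


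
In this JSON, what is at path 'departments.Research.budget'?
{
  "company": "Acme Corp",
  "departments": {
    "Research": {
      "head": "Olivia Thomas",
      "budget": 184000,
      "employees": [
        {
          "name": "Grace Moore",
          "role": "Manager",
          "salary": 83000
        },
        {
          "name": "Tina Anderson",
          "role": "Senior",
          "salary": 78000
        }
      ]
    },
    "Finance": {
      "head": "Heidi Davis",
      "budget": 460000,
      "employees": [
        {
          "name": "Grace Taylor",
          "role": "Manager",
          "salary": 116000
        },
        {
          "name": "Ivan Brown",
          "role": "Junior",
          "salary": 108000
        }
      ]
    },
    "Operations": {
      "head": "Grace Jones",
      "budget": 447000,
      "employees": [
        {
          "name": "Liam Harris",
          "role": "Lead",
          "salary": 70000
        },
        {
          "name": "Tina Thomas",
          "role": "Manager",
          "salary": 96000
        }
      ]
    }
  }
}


Path: departments.Research.budget

Navigate:
  -> departments
  -> Research
  -> budget = 184000

184000


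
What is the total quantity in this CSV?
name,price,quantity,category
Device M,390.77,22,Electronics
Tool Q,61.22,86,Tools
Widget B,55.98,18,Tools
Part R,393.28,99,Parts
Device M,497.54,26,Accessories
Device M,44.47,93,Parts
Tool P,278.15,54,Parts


Computing total quantity:
Values: [22, 86, 18, 99, 26, 93, 54]
Sum = 398

398


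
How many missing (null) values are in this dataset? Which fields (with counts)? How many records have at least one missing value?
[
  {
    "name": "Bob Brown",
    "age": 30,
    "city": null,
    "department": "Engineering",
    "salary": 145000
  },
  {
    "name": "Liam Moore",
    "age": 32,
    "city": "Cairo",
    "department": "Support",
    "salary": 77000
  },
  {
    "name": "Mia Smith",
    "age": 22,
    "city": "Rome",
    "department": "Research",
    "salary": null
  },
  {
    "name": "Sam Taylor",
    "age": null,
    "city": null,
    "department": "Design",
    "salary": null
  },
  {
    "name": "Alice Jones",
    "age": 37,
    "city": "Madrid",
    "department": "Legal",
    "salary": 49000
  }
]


Checking for missing (null) values in 5 records:

  Bob Brown: city
  Liam Moore: complete
  Mia Smith: salary
  Sam Taylor: age, city, salary
  Alice Jones: complete

Per field:
  name: 0 missing
  age: 1 missing
  city: 2 missing
  department: 0 missing
  salary: 2 missing

Total missing values: 5
Records with any missing: 3

5 missing values (age: 1, city: 2, salary: 2); 3 incomplete records


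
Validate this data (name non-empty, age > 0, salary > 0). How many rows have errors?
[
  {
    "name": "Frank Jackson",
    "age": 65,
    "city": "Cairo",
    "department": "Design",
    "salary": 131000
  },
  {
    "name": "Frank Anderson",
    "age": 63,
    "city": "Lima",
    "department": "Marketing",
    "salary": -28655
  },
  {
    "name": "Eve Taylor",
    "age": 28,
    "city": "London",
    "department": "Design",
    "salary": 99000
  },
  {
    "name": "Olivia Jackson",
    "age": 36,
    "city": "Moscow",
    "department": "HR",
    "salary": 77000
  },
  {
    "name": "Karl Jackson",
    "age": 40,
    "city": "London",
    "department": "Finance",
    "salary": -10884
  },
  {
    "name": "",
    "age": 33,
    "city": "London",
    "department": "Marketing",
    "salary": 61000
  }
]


Validating 6 records:
Rules: name non-empty, age > 0, salary > 0

  Row 1 (Frank Jackson): OK
  Row 2 (Frank Anderson): negative salary: -28655
  Row 3 (Eve Taylor): OK
  Row 4 (Olivia Jackson): OK
  Row 5 (Karl Jackson): negative salary: -10884
  Row 6 (???): empty name

Total errors: 3

3 errors


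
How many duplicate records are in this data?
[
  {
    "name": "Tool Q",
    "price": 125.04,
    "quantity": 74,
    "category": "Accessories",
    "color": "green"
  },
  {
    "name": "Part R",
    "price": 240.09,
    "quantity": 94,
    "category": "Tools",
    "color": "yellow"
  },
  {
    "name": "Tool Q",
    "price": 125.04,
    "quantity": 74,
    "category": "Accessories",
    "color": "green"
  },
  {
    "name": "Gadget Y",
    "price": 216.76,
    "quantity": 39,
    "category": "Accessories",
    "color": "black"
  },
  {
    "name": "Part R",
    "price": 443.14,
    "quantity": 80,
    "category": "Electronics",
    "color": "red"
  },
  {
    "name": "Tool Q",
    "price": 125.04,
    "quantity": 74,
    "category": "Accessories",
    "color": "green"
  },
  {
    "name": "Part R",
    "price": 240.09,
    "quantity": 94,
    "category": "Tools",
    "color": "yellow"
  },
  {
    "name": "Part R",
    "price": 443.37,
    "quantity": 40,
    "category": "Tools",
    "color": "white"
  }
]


Checking 8 records for duplicates:

  Row 1: Tool Q ($125.04, qty 74)
  Row 2: Part R ($240.09, qty 94)
  Row 3: Tool Q ($125.04, qty 74) <-- DUPLICATE
  Row 4: Gadget Y ($216.76, qty 39)
  Row 5: Part R ($443.14, qty 80)
  Row 6: Tool Q ($125.04, qty 74) <-- DUPLICATE
  Row 7: Part R ($240.09, qty 94) <-- DUPLICATE
  Row 8: Part R ($443.37, qty 40)

Duplicates found: 3
Unique records: 5

3 duplicates, 5 unique


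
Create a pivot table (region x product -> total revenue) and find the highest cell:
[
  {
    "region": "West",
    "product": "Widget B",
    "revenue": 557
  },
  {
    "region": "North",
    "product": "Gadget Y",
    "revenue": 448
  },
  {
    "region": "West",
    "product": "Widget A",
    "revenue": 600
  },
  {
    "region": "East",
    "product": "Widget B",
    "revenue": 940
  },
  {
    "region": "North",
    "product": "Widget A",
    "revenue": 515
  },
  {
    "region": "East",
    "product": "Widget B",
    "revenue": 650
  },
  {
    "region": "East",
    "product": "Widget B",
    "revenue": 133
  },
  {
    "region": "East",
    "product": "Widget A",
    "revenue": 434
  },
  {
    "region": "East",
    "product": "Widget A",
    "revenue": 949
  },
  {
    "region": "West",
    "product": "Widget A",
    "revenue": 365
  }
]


Pivot: region (rows) x product (columns) -> total revenue

     Gadget Y      Widget A      Widget B    
East             0          1383          1723  
North          448           515             0  
West             0           965           557  

Highest: East / Widget B = $1723

East / Widget B = $1723


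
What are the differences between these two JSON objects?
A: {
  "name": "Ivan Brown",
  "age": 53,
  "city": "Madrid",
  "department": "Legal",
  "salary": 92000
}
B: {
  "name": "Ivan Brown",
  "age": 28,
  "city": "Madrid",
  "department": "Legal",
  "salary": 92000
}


Comparing each field (in key order):
  name: same
  age: DIFFERENT
  city: same
  department: same
  salary: same
Differences:
  age: 53 -> 28

1 field(s) changed

1 change: age


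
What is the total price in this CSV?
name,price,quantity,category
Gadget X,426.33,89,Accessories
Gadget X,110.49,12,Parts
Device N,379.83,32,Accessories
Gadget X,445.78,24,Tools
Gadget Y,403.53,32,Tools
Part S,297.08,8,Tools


Computing total price:
Values: [426.33, 110.49, 379.83, 445.78, 403.53, 297.08]
Sum = 2063.04

2063.04


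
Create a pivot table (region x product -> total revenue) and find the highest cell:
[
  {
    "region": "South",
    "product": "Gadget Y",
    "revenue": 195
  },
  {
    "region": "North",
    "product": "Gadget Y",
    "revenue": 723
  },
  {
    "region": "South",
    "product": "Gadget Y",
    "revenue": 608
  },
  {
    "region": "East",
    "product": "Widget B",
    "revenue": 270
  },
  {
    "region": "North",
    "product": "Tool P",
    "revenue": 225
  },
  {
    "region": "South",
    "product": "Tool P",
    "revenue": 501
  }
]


Pivot: region (rows) x product (columns) -> total revenue

     Gadget Y      Tool P        Widget B    
East             0             0           270  
North          723           225             0  
South          803           501             0  

Highest: South / Gadget Y = $803

South / Gadget Y = $803


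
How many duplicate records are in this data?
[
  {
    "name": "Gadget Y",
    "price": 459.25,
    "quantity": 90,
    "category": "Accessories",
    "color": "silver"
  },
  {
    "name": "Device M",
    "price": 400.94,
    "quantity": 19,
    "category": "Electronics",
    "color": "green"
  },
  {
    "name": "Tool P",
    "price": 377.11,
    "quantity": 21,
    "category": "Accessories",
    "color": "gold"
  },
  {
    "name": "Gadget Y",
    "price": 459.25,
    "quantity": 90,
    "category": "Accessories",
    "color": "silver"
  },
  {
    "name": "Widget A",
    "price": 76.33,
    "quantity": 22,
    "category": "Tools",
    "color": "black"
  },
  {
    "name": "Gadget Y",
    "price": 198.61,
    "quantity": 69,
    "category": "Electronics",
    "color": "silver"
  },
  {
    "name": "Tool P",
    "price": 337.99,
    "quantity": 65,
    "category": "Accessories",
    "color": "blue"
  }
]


Checking 7 records for duplicates:

  Row 1: Gadget Y ($459.25, qty 90)
  Row 2: Device M ($400.94, qty 19)
  Row 3: Tool P ($377.11, qty 21)
  Row 4: Gadget Y ($459.25, qty 90) <-- DUPLICATE
  Row 5: Widget A ($76.33, qty 22)
  Row 6: Gadget Y ($198.61, qty 69)
  Row 7: Tool P ($337.99, qty 65)

Duplicates found: 1
Unique records: 6

1 duplicates, 6 unique


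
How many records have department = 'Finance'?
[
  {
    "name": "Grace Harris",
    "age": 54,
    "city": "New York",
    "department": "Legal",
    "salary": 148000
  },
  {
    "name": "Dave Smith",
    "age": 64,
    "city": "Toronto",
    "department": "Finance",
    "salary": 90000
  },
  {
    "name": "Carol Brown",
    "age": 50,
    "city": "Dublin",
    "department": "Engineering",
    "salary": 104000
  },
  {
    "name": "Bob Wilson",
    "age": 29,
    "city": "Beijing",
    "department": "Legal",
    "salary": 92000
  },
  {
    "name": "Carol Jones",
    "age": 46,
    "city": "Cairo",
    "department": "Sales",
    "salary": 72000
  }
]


Data: 5 records
Condition: department = 'Finance'

Checking each record:
  Grace Harris: Legal
  Dave Smith: Finance MATCH
  Carol Brown: Engineering
  Bob Wilson: Legal
  Carol Jones: Sales

Count: 1

1


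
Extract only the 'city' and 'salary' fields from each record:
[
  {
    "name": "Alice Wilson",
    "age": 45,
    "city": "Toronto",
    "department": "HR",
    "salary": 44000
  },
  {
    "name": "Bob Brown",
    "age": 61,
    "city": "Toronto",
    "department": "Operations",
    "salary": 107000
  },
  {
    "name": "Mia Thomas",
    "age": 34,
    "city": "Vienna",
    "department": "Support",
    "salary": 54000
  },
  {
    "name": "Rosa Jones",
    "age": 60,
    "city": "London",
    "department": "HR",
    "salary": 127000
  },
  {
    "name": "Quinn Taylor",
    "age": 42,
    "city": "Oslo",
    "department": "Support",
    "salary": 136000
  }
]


Original: 5 records with fields: name, age, city, department, salary
Keep: ['city', 'salary']
Drop: ['name', 'age', 'department']
Result: 5 records, 2 fields each

[
  {
    "city": "Toronto",
    "salary": 44000
  },
  {
    "city": "Toronto",
    "salary": 107000
  },
  {
    "city": "Vienna",
    "salary": 54000
  },
  {
    "city": "London",
    "salary": 127000
  },
  {
    "city": "Oslo",
    "salary": 136000
  }
]


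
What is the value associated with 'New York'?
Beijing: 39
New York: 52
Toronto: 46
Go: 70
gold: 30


Looking up key 'New York'
Value: 52

52


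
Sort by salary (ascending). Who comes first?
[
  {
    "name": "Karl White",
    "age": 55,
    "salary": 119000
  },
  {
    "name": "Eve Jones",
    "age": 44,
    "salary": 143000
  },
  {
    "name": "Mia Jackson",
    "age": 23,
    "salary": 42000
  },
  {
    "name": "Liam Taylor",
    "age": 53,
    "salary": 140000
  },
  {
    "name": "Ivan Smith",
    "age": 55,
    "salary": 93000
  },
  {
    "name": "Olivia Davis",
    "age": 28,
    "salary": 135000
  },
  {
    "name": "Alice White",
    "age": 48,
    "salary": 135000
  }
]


Sort by: salary (ascending)

Sorted order:
  1. Mia Jackson (salary = 42000)
  2. Ivan Smith (salary = 93000)
  3. Karl White (salary = 119000)
  4. Olivia Davis (salary = 135000)
  5. Alice White (salary = 135000)
  6. Liam Taylor (salary = 140000)
  7. Eve Jones (salary = 143000)

First: Mia Jackson

Mia Jackson


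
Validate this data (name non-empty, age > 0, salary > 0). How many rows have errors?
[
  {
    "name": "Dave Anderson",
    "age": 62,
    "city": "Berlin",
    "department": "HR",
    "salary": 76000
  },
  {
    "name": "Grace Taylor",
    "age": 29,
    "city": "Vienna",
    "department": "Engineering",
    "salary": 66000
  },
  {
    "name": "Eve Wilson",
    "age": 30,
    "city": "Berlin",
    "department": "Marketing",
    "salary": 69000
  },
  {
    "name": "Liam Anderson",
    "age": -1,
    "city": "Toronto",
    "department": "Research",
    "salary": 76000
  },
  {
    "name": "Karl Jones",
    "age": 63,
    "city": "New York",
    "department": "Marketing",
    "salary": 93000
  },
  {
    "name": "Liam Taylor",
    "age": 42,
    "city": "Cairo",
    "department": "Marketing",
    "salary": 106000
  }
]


Validating 6 records:
Rules: name non-empty, age > 0, salary > 0

  Row 1 (Dave Anderson): OK
  Row 2 (Grace Taylor): OK
  Row 3 (Eve Wilson): OK
  Row 4 (Liam Anderson): negative age: -1
  Row 5 (Karl Jones): OK
  Row 6 (Liam Taylor): OK

Total errors: 1

1 errors


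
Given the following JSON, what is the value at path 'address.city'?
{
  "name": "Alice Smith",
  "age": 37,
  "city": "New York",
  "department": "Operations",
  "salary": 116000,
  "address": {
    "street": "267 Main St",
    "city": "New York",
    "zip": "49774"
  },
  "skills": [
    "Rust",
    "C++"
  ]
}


Query: address.city
Path: address -> city
Value: New York

New York


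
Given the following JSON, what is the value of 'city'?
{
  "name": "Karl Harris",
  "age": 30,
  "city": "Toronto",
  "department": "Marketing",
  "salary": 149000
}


Looking up field 'city'
Value: Toronto

Toronto


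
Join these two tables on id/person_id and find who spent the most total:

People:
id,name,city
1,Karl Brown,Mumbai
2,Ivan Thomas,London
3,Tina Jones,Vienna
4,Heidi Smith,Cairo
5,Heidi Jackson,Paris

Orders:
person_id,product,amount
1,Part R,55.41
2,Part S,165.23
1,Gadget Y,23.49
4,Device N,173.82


Join on: people.id = orders.person_id

Joined rows:
  Karl Brown (Mumbai) bought Part R for $55.41
  Ivan Thomas (London) bought Part S for $165.23
  Karl Brown (Mumbai) bought Gadget Y for $23.49
  Heidi Smith (Cairo) bought Device N for $173.82

Total per person:
  Heidi Smith: $173.82
  Ivan Thomas: $165.23
  Karl Brown: $78.90

Top spender: Heidi Smith ($173.82)

Heidi Smith ($173.82)


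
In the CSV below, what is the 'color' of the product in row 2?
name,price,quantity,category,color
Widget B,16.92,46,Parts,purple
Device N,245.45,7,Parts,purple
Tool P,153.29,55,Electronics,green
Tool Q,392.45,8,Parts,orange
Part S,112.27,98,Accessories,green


Query: Row 2 ('Device N'), column 'color'
Value: purple

purple


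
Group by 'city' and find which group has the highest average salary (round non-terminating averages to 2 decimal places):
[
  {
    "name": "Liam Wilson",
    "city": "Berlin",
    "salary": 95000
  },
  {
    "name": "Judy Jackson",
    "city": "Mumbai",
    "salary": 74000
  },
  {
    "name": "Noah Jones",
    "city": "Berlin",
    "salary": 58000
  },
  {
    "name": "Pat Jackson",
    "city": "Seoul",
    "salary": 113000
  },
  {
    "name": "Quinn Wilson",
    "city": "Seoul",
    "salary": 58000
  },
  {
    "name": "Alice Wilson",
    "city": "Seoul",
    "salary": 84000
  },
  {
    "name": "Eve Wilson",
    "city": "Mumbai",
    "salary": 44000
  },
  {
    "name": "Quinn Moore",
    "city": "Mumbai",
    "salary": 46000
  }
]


Group by: city

Groups:
  Berlin: 2 people, avg salary = 153000/2 = $76500
  Mumbai: 3 people, avg salary = 164000/3 ≈ $54666.67
  Seoul: 3 people, avg salary = 255000/3 = $85000

Highest average salary: Seoul ($85000)

Seoul ($85000)


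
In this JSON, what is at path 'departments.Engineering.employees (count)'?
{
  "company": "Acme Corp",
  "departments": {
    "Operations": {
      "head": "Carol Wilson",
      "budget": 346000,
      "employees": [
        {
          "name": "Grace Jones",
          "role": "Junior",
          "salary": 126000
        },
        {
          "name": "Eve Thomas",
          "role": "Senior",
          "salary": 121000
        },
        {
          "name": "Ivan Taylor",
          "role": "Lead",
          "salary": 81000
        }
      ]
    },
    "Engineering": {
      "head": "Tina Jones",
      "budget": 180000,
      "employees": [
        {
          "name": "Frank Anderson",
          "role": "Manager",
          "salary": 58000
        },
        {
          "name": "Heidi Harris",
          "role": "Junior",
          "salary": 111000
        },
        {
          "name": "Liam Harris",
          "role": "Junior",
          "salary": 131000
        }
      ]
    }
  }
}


Path: departments.Engineering.employees (count)

Navigate:
  -> departments
  -> Engineering
  -> employees (array, length 3)

3


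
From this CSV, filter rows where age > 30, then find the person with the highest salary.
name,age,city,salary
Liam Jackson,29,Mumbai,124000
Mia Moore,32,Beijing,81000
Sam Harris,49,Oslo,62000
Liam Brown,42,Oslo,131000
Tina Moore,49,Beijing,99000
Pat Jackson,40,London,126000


Filter: age > 30
Sort by: salary (descending)

Filtered records (5):
  Liam Brown, age 42, salary $131000
  Pat Jackson, age 40, salary $126000
  Tina Moore, age 49, salary $99000
  Mia Moore, age 32, salary $81000
  Sam Harris, age 49, salary $62000

Highest salary: Liam Brown ($131000)

Liam Brown


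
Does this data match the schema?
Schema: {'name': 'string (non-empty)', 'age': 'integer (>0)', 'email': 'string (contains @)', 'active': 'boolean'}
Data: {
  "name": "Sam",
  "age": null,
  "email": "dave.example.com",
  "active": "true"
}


Validating each field against schema:
  name: OK (non-empty string)
  age: FAIL (null is not an integer)
  email: FAIL ("dave.example.com" does not contain @)
  active: FAIL ("true" is not a boolean)

Result: INVALID (3 errors: age, email, active)

INVALID (3 errors: age, email, active)


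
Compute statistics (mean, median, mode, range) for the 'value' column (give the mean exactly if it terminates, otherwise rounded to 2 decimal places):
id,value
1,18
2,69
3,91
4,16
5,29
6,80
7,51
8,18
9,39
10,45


Data: [18, 69, 91, 16, 29, 80, 51, 18, 39, 45]
Count: 10
Sum: 456
Mean: 456/10 = 45.6
Sorted: [16, 18, 18, 29, 39, 45, 51, 69, 80, 91]
Median: 42.0
Mode: 18 (2 times)
Range: 91 - 16 = 75
Min: 16, Max: 91

mean=45.6, median=42.0, mode=18, range=75


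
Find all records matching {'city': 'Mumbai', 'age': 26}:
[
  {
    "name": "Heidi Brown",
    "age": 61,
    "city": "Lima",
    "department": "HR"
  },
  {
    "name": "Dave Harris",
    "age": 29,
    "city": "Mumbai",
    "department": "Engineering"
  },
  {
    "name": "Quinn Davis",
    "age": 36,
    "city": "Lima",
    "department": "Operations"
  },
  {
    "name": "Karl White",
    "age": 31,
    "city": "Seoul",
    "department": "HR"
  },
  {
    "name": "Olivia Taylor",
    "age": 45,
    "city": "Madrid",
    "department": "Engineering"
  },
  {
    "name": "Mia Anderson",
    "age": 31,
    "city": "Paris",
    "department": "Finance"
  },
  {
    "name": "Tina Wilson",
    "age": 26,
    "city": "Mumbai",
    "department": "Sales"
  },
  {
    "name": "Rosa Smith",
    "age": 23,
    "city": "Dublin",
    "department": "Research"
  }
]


Search criteria: {'city': 'Mumbai', 'age': 26}

Checking 8 records:
  Heidi Brown: {city: Lima, age: 61}
  Dave Harris: {city: Mumbai, age: 29}
  Quinn Davis: {city: Lima, age: 36}
  Karl White: {city: Seoul, age: 31}
  Olivia Taylor: {city: Madrid, age: 45}
  Mia Anderson: {city: Paris, age: 31}
  Tina Wilson: {city: Mumbai, age: 26} <-- MATCH
  Rosa Smith: {city: Dublin, age: 23}

Matches: ["Tina Wilson"]

["Tina Wilson"]


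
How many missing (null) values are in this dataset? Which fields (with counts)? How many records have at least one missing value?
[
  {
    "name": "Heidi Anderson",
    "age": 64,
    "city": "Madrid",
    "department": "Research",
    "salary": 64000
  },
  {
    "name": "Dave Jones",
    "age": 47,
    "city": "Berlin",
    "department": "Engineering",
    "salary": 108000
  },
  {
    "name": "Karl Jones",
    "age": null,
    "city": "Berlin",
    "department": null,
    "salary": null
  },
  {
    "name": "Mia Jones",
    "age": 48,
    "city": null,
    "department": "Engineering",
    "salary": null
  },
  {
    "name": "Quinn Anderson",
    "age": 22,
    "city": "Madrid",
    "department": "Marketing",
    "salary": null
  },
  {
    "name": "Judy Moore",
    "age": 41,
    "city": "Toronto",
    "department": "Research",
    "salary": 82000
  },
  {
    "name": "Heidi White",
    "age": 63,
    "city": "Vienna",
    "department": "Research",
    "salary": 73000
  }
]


Checking for missing (null) values in 7 records:

  Heidi Anderson: complete
  Dave Jones: complete
  Karl Jones: age, department, salary
  Mia Jones: city, salary
  Quinn Anderson: salary
  Judy Moore: complete
  Heidi White: complete

Per field:
  name: 0 missing
  age: 1 missing
  city: 1 missing
  department: 1 missing
  salary: 3 missing

Total missing values: 6
Records with any missing: 3

6 missing values (age: 1, city: 1, department: 1, salary: 3); 3 incomplete records


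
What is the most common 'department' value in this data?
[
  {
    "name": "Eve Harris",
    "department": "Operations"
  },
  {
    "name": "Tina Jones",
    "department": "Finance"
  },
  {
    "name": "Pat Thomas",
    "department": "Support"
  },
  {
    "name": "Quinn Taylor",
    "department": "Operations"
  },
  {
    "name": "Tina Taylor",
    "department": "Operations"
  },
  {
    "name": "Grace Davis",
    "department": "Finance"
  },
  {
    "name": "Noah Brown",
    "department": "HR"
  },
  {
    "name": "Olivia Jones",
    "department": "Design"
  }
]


Counting 'department' values across 8 records:

  Operations: 3 ###
  Finance: 2 ##
  Support: 1 #
  HR: 1 #
  Design: 1 #

Most common: Operations (3 times)

Operations (3 times)


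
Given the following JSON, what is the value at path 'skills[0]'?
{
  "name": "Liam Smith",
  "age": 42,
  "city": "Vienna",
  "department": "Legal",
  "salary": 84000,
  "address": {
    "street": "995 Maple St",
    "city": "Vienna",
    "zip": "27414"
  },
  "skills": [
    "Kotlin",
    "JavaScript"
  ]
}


Query: skills[0]
Path: skills -> first element
Value: Kotlin

Kotlin


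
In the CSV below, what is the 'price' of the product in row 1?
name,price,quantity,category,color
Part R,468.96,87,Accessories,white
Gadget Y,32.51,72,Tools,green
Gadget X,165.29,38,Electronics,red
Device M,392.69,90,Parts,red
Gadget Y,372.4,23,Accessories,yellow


Query: Row 1 ('Part R'), column 'price'
Value: 468.96

468.96


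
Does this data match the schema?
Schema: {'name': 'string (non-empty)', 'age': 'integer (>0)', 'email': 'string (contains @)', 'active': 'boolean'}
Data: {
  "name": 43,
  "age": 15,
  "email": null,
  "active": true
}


Validating each field against schema:
  name: FAIL (43 is not a string)
  age: OK (positive integer)
  email: FAIL (null is not a string)
  active: OK (boolean)

Result: INVALID (2 errors: name, email)

INVALID (2 errors: name, email)


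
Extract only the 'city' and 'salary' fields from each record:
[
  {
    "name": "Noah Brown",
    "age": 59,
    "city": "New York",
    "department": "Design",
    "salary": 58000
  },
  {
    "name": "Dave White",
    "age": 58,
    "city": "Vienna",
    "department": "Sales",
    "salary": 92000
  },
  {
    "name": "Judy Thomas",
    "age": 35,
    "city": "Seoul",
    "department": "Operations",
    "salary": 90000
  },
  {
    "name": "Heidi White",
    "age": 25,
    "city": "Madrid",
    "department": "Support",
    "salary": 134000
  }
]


Original: 4 records with fields: name, age, city, department, salary
Keep: ['city', 'salary']
Drop: ['name', 'age', 'department']
Result: 4 records, 2 fields each

[
  {
    "city": "New York",
    "salary": 58000
  },
  {
    "city": "Vienna",
    "salary": 92000
  },
  {
    "city": "Seoul",
    "salary": 90000
  },
  {
    "city": "Madrid",
    "salary": 134000
  }
]


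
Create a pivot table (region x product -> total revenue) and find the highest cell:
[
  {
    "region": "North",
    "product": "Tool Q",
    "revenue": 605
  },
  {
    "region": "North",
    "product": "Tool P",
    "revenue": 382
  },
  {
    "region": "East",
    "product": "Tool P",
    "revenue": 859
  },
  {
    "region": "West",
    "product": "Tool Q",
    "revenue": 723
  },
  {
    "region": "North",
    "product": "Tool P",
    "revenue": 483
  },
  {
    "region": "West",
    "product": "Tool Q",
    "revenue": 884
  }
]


Pivot: region (rows) x product (columns) -> total revenue

     Tool P        Tool Q      
East           859             0  
North          865           605  
West             0          1607  

Highest: West / Tool Q = $1607

West / Tool Q = $1607


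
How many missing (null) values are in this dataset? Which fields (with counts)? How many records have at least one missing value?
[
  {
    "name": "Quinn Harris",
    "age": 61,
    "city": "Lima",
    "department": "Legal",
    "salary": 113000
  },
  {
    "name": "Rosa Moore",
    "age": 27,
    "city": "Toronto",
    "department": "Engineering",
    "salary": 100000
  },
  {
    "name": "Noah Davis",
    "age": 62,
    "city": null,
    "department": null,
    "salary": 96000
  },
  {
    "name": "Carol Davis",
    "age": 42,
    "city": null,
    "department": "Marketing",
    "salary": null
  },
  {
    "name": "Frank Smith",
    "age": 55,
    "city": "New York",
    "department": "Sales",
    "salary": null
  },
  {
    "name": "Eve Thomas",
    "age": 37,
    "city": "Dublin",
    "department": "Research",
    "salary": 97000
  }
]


Checking for missing (null) values in 6 records:

  Quinn Harris: complete
  Rosa Moore: complete
  Noah Davis: city, department
  Carol Davis: city, salary
  Frank Smith: salary
  Eve Thomas: complete

Per field:
  name: 0 missing
  age: 0 missing
  city: 2 missing
  department: 1 missing
  salary: 2 missing

Total missing values: 5
Records with any missing: 3

5 missing values (city: 2, department: 1, salary: 2); 3 incomplete records


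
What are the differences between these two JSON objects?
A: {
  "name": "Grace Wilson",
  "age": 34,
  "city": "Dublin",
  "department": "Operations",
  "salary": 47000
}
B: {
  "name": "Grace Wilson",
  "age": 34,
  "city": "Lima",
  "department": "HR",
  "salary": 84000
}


Comparing each field (in key order):
  name: same
  age: same
  city: DIFFERENT
  department: DIFFERENT
  salary: DIFFERENT
Differences:
  city: Dublin -> Lima
  department: Operations -> HR
  salary: 47000 -> 84000

3 field(s) changed

3 changes: city, department, salary


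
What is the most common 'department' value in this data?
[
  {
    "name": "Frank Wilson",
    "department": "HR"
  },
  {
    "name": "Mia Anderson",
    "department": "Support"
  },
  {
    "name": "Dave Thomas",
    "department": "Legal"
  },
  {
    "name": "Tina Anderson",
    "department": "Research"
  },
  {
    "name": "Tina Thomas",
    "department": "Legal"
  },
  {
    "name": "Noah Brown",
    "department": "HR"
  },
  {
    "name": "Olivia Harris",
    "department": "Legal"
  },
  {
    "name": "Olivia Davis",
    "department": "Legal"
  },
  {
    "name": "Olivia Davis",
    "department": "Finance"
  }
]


Counting 'department' values across 9 records:

  Legal: 4 ####
  HR: 2 ##
  Support: 1 #
  Research: 1 #
  Finance: 1 #

Most common: Legal (4 times)

Legal (4 times)


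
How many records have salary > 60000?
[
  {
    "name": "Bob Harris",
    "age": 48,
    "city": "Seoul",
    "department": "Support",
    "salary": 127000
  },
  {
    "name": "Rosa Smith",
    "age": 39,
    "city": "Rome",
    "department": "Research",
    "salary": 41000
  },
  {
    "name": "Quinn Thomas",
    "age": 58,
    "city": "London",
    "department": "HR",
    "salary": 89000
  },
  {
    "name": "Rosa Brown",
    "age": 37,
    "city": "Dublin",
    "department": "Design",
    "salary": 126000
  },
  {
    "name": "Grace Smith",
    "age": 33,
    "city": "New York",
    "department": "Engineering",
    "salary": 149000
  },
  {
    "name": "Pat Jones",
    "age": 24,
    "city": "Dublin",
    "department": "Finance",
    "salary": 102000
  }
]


Data: 6 records
Condition: salary > 60000

Checking each record:
  Bob Harris: 127000 MATCH
  Rosa Smith: 41000
  Quinn Thomas: 89000 MATCH
  Rosa Brown: 126000 MATCH
  Grace Smith: 149000 MATCH
  Pat Jones: 102000 MATCH

Count: 5

5


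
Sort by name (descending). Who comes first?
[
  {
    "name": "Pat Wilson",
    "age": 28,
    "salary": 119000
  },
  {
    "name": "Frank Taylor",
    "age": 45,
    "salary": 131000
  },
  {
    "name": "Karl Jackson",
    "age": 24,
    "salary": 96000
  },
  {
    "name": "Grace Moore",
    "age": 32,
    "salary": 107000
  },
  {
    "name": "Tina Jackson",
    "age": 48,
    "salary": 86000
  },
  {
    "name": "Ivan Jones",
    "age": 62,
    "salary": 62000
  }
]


Sort by: name (descending)

Sorted order:
  1. Tina Jackson (name = Tina Jackson)
  2. Pat Wilson (name = Pat Wilson)
  3. Karl Jackson (name = Karl Jackson)
  4. Ivan Jones (name = Ivan Jones)
  5. Grace Moore (name = Grace Moore)
  6. Frank Taylor (name = Frank Taylor)

First: Tina Jackson

Tina Jackson


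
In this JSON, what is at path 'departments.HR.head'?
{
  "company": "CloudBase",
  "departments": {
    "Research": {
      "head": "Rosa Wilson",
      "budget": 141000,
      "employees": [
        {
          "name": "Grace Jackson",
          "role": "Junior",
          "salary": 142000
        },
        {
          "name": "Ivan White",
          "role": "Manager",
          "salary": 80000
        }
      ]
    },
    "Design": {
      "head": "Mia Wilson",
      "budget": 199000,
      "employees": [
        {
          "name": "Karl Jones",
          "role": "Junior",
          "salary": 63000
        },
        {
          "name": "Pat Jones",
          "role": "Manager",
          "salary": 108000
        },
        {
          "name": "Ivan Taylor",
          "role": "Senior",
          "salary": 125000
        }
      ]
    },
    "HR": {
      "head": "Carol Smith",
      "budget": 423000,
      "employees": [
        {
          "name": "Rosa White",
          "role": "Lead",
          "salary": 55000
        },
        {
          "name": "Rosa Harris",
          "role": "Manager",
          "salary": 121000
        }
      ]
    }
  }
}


Path: departments.HR.head

Navigate:
  -> departments
  -> HR
  -> head = 'Carol Smith'

Carol Smith


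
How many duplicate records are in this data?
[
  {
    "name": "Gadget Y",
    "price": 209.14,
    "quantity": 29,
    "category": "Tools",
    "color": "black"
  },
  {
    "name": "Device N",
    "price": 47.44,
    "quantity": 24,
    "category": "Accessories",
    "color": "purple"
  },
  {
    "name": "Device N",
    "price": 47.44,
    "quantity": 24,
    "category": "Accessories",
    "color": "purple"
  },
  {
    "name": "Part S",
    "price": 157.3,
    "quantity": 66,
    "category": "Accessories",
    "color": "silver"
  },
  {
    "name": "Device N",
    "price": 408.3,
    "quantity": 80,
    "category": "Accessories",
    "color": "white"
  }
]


Checking 5 records for duplicates:

  Row 1: Gadget Y ($209.14, qty 29)
  Row 2: Device N ($47.44, qty 24)
  Row 3: Device N ($47.44, qty 24) <-- DUPLICATE
  Row 4: Part S ($157.3, qty 66)
  Row 5: Device N ($408.3, qty 80)

Duplicates found: 1
Unique records: 4

1 duplicates, 4 unique


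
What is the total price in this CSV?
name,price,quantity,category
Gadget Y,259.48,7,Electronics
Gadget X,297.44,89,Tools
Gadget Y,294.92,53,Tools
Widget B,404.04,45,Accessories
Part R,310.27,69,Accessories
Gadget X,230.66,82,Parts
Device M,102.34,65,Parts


Computing total price:
Values: [259.48, 297.44, 294.92, 404.04, 310.27, 230.66, 102.34]
Sum = 1899.15

1899.15


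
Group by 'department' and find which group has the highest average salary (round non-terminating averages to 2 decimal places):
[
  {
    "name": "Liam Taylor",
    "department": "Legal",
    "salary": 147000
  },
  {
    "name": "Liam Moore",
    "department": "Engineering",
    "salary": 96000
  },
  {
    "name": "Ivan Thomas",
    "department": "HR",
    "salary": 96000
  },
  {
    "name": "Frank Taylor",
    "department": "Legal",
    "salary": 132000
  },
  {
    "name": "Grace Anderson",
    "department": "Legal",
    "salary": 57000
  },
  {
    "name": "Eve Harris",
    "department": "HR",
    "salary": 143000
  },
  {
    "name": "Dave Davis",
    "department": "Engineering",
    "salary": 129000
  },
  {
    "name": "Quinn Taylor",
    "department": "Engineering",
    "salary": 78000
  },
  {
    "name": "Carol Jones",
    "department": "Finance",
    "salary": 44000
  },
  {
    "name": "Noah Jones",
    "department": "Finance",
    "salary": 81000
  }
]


Group by: department

Groups:
  Engineering: 3 people, avg salary = 303000/3 = $101000
  Finance: 2 people, avg salary = 125000/2 = $62500
  HR: 2 people, avg salary = 239000/2 = $119500
  Legal: 3 people, avg salary = 336000/3 = $112000

Highest average salary: HR ($119500)

HR ($119500)


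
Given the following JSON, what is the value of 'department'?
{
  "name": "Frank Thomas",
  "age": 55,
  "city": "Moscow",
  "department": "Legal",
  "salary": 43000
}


Looking up field 'department'
Value: Legal

Legal


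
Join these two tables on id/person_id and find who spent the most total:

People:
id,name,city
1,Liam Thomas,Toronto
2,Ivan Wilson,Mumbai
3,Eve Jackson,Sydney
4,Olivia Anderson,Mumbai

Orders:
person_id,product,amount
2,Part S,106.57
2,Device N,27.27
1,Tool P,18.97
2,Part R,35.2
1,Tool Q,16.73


Join on: people.id = orders.person_id

Joined rows:
  Ivan Wilson (Mumbai) bought Part S for $106.57
  Ivan Wilson (Mumbai) bought Device N for $27.27
  Liam Thomas (Toronto) bought Tool P for $18.97
  Ivan Wilson (Mumbai) bought Part R for $35.2
  Liam Thomas (Toronto) bought Tool Q for $16.73

Total per person:
  Ivan Wilson: $169.04
  Liam Thomas: $35.70

Top spender: Ivan Wilson ($169.04)

Ivan Wilson ($169.04)


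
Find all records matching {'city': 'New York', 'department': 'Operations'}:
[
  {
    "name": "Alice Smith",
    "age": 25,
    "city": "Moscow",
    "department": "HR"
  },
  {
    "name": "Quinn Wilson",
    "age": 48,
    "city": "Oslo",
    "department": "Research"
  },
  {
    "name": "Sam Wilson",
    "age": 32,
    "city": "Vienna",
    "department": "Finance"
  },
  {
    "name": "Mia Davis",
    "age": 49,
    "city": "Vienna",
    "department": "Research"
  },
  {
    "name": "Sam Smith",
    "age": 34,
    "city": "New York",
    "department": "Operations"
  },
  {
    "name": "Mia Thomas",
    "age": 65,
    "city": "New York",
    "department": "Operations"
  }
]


Search criteria: {'city': 'New York', 'department': 'Operations'}

Checking 6 records:
  Alice Smith: {city: Moscow, department: HR}
  Quinn Wilson: {city: Oslo, department: Research}
  Sam Wilson: {city: Vienna, department: Finance}
  Mia Davis: {city: Vienna, department: Research}
  Sam Smith: {city: New York, department: Operations} <-- MATCH
  Mia Thomas: {city: New York, department: Operations} <-- MATCH

Matches: ["Sam Smith", "Mia Thomas"]

["Sam Smith", "Mia Thomas"]


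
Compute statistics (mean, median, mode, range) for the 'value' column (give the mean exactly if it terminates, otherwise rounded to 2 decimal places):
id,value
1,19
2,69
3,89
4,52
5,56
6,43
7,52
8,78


Data: [19, 69, 89, 52, 56, 43, 52, 78]
Count: 8
Sum: 458
Mean: 458/8 = 57.25
Sorted: [19, 43, 52, 52, 56, 69, 78, 89]
Median: 54.0
Mode: 52 (2 times)
Range: 89 - 19 = 70
Min: 19, Max: 89

mean=57.25, median=54.0, mode=52, range=70


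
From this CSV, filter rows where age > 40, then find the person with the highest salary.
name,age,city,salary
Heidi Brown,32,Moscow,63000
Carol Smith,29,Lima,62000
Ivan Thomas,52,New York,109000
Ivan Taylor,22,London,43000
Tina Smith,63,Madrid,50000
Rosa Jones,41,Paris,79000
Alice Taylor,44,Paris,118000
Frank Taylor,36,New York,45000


Filter: age > 40
Sort by: salary (descending)

Filtered records (4):
  Alice Taylor, age 44, salary $118000
  Ivan Thomas, age 52, salary $109000
  Rosa Jones, age 41, salary $79000
  Tina Smith, age 63, salary $50000

Highest salary: Alice Taylor ($118000)

Alice Taylor
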